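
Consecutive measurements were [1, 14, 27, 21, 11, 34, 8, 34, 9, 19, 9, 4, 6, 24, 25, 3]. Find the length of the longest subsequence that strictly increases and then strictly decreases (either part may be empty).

8

inc[i] = longest strictly increasing subsequence ending at i; dec[i] = longest strictly decreasing subsequence starting at i:
i:      1  2  3  4  5  6  7  8  9 10 11 12 13 14 15 16
a[i]:   1 14 27 21 11 34  8 34  9 19  9  4  6 24 25  3
inc:    1  2  3  3  2  4  2  4  3  4  3  2  3  5  6  2
dec:    1  5  6  5  4  5  3  5  3  4  3  2  2  2  2  1
Best peak at i=3 (value 27): inc=3, dec=6, length 3+6−1 = 8.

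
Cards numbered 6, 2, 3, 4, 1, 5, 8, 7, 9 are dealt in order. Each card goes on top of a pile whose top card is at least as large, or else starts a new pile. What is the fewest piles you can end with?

Place each on the leftmost legal pile:
6 → new pile 1 (tops now [6])
2 → pile 1 (tops now [2])
3 → new pile 2 (tops now [2, 3])
4 → new pile 3 (tops now [2, 3, 4])
1 → pile 1 (tops now [1, 3, 4])
5 → new pile 4 (tops now [1, 3, 4, 5])
8 → new pile 5 (tops now [1, 3, 4, 5, 8])
7 → pile 5 (tops now [1, 3, 4, 5, 7])
9 → new pile 6 (tops now [1, 3, 4, 5, 7, 9])
Six piles.

6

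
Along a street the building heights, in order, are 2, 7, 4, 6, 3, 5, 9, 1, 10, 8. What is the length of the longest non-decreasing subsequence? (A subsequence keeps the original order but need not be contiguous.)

5

Track the smallest tail for each achievable length (allowing ties):
2 → extends → [2]
7 → extends → [2, 7]
4 → replaces 7 → [2, 4]
6 → extends → [2, 4, 6]
3 → replaces 4 → [2, 3, 6]
5 → replaces 6 → [2, 3, 5]
9 → extends → [2, 3, 5, 9]
1 → replaces 2 → [1, 3, 5, 9]
10 → extends → [1, 3, 5, 9, 10]
8 → replaces 9 → [1, 3, 5, 8, 10]
Five tails, so the longest non-decreasing subsequence has length 5 (e.g. 2, 4, 6, 9, 10).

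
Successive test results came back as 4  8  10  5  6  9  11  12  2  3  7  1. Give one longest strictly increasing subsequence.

Patience tails give the LIS length; then backtrack through the dp parents:
4 → extends → [4]
8 → extends → [4, 8]
10 → extends → [4, 8, 10]
5 → replaces 8 → [4, 5, 10]
6 → replaces 10 → [4, 5, 6]
9 → extends → [4, 5, 6, 9]
11 → extends → [4, 5, 6, 9, 11]
12 → extends → [4, 5, 6, 9, 11, 12]
2 → replaces 4 → [2, 5, 6, 9, 11, 12]
3 → replaces 5 → [2, 3, 6, 9, 11, 12]
7 → replaces 9 → [2, 3, 6, 7, 11, 12]
1 → replaces 2 → [1, 3, 6, 7, 11, 12]
Length 6; one witness is 4, 5, 6, 9, 11, 12.

4, 5, 6, 9, 11, 12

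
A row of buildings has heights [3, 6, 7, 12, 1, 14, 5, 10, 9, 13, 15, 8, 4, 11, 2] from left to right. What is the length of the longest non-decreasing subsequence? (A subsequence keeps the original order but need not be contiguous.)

6

Let dp[i] be the length of the longest such subsequence ending at index i:
i:      1  2  3  4  5  6  7  8  9 10 11 12 13 14 15
a[i]:   3  6  7 12  1 14  5 10  9 13 15  8  4 11  2
dp:     1  2  3  4  1  5  2  4  4  5  6  4  2  5  2
Maximum dp value is 6.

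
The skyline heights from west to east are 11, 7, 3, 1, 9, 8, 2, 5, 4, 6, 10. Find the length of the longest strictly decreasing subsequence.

Let dp[i] be the longest strictly decreasing subsequence ending at i:
i:      1  2  3  4  5  6  7  8  9 10 11
a[i]:  11  7  3  1  9  8  2  5  4  6 10
dp:     1  2  3  4  2  3  4  4  5  4  2
Maximum is 5.

5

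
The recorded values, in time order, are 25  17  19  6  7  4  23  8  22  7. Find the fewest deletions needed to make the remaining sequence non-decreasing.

Fewest deletions = n − (longest non-decreasing subsequence).
Patience tails:
25 → extends → [25]
17 → replaces 25 → [17]
19 → extends → [17, 19]
6 → replaces 17 → [6, 19]
7 → replaces 19 → [6, 7]
4 → replaces 6 → [4, 7]
23 → extends → [4, 7, 23]
8 → replaces 23 → [4, 7, 8]
22 → extends → [4, 7, 8, 22]
7 → replaces 8 → [4, 7, 7, 22]
Longest non-decreasing subsequence has length 4, so deletions = 10 − 4 = 6.

6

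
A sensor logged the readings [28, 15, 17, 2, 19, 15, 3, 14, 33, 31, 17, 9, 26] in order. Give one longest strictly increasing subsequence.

Patience tails give the LIS length; then backtrack through the dp parents:
28 → extends → [28]
15 → replaces 28 → [15]
17 → extends → [15, 17]
2 → replaces 15 → [2, 17]
19 → extends → [2, 17, 19]
15 → replaces 17 → [2, 15, 19]
3 → replaces 15 → [2, 3, 19]
14 → replaces 19 → [2, 3, 14]
33 → extends → [2, 3, 14, 33]
31 → replaces 33 → [2, 3, 14, 31]
17 → replaces 31 → [2, 3, 14, 17]
9 → replaces 14 → [2, 3, 9, 17]
26 → extends → [2, 3, 9, 17, 26]
Length 5; one witness is 2, 3, 14, 17, 26.

2, 3, 14, 17, 26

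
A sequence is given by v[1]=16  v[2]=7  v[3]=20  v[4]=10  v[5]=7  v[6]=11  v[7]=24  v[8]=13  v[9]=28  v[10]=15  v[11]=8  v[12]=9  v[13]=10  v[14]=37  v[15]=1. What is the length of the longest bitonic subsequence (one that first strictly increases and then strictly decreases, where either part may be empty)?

inc[i] = longest strictly increasing subsequence ending at i; dec[i] = longest strictly decreasing subsequence starting at i:
i:      1  2  3  4  5  6  7  8  9 10 11 12 13 14 15
v[i]:  16  7 20 10  7 11 24 13 28 15  8  9 10 37  1
inc:    1  1  2  2  1  3  4  4  5  5  2  3  4  6  1
dec:    4  2  4  3  2  3  4  3  4  3  2  2  2  2  1
Best peak at i=9 (value 28): inc=5, dec=4, length 5+4−1 = 8.

8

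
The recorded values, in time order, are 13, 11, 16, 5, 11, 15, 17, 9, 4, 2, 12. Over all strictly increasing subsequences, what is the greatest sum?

Let S[i] be the best sum of a strictly increasing subsequence ending at i:
i:      1  2  3  4  5  6  7  8  9 10 11
a[i]:  13 11 16  5 11 15 17  9  4  2 12
S:     13 11 29  5 16 31 48 14  4  2 28
Maximum is 48 (e.g. 5 + 11 + 15 + 17).

48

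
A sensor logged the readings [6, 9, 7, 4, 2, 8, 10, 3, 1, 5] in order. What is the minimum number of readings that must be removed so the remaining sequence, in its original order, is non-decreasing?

Fewest deletions = n − (longest non-decreasing subsequence).
Patience tails:
6 → extends → [6]
9 → extends → [6, 9]
7 → replaces 9 → [6, 7]
4 → replaces 6 → [4, 7]
2 → replaces 4 → [2, 7]
8 → extends → [2, 7, 8]
10 → extends → [2, 7, 8, 10]
3 → replaces 7 → [2, 3, 8, 10]
1 → replaces 2 → [1, 3, 8, 10]
5 → replaces 8 → [1, 3, 5, 10]
Longest non-decreasing subsequence has length 4, so deletions = 10 − 4 = 6.

6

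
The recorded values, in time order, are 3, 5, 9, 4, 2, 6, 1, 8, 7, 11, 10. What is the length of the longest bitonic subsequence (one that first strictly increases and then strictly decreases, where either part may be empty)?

6

inc[i] = longest strictly increasing subsequence ending at i; dec[i] = longest strictly decreasing subsequence starting at i:
i:      1  2  3  4  5  6  7  8  9 10 11
a[i]:   3  5  9  4  2  6  1  8  7 11 10
inc:    1  2  3  2  1  3  1  4  4  5  5
dec:    3  4  4  3  2  2  1  2  1  2  1
Best peak at i=3 (value 9): inc=3, dec=4, length 3+4−1 = 6.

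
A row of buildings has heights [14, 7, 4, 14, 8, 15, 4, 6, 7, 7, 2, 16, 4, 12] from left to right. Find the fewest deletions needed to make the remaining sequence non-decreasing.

Fewest deletions = n − (longest non-decreasing subsequence).
Patience tails:
14 → extends → [14]
7 → replaces 14 → [7]
4 → replaces 7 → [4]
14 → extends → [4, 14]
8 → replaces 14 → [4, 8]
15 → extends → [4, 8, 15]
4 → replaces 8 → [4, 4, 15]
6 → replaces 15 → [4, 4, 6]
7 → extends → [4, 4, 6, 7]
7 → extends → [4, 4, 6, 7, 7]
2 → replaces 4 → [2, 4, 6, 7, 7]
16 → extends → [2, 4, 6, 7, 7, 16]
4 → replaces 6 → [2, 4, 4, 7, 7, 16]
12 → replaces 16 → [2, 4, 4, 7, 7, 12]
Longest non-decreasing subsequence has length 6, so deletions = 14 − 6 = 8.

8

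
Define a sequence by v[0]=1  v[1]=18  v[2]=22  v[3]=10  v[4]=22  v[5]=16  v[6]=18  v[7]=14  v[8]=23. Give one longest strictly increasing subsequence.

Patience tails give the LIS length; then backtrack through the dp parents:
1 → extends → [1]
18 → extends → [1, 18]
22 → extends → [1, 18, 22]
10 → replaces 18 → [1, 10, 22]
22 → already a tail → [1, 10, 22]
16 → replaces 22 → [1, 10, 16]
18 → extends → [1, 10, 16, 18]
14 → replaces 16 → [1, 10, 14, 18]
23 → extends → [1, 10, 14, 18, 23]
Length 5; one witness is 1, 10, 16, 18, 23.

1, 10, 16, 18, 23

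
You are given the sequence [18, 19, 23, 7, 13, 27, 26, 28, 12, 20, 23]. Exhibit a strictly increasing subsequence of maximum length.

18, 19, 23, 27, 28

Patience tails give the LIS length; then backtrack through the dp parents:
18 → extends → [18]
19 → extends → [18, 19]
23 → extends → [18, 19, 23]
7 → replaces 18 → [7, 19, 23]
13 → replaces 19 → [7, 13, 23]
27 → extends → [7, 13, 23, 27]
26 → replaces 27 → [7, 13, 23, 26]
28 → extends → [7, 13, 23, 26, 28]
12 → replaces 13 → [7, 12, 23, 26, 28]
20 → replaces 23 → [7, 12, 20, 26, 28]
23 → replaces 26 → [7, 12, 20, 23, 28]
Length 5; one witness is 18, 19, 23, 27, 28.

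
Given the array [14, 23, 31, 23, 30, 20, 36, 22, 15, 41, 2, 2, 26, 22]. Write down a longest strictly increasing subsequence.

Patience tails give the LIS length; then backtrack through the dp parents:
14 → extends → [14]
23 → extends → [14, 23]
31 → extends → [14, 23, 31]
23 → already a tail → [14, 23, 31]
30 → replaces 31 → [14, 23, 30]
20 → replaces 23 → [14, 20, 30]
36 → extends → [14, 20, 30, 36]
22 → replaces 30 → [14, 20, 22, 36]
15 → replaces 20 → [14, 15, 22, 36]
41 → extends → [14, 15, 22, 36, 41]
2 → replaces 14 → [2, 15, 22, 36, 41]
2 → already a tail → [2, 15, 22, 36, 41]
26 → replaces 36 → [2, 15, 22, 26, 41]
22 → already a tail → [2, 15, 22, 26, 41]
Length 5; one witness is 14, 23, 31, 36, 41.

14, 23, 31, 36, 41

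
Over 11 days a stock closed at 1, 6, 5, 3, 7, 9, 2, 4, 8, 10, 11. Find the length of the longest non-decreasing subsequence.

6

Track the smallest tail for each achievable length (allowing ties):
1 → extends → [1]
6 → extends → [1, 6]
5 → replaces 6 → [1, 5]
3 → replaces 5 → [1, 3]
7 → extends → [1, 3, 7]
9 → extends → [1, 3, 7, 9]
2 → replaces 3 → [1, 2, 7, 9]
4 → replaces 7 → [1, 2, 4, 9]
8 → replaces 9 → [1, 2, 4, 8]
10 → extends → [1, 2, 4, 8, 10]
11 → extends → [1, 2, 4, 8, 10, 11]
Six tails, so the longest non-decreasing subsequence has length 6 (e.g. 1, 6, 7, 9, 10, 11).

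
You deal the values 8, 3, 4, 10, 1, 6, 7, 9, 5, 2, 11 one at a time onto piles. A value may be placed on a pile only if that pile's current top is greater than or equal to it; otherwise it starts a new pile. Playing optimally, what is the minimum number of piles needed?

6

The minimum number of non-increasing subsequences covering a sequence equals the length of its longest strictly increasing subsequence.
LIS length is 6 (e.g. 3, 4, 6, 7, 9, 11), so 6 piles are needed.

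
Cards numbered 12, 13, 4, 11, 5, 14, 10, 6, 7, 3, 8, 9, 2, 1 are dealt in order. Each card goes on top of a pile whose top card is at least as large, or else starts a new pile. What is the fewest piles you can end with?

6

Place each on the leftmost legal pile:
12 → new pile 1 (tops now [12])
13 → new pile 2 (tops now [12, 13])
4 → pile 1 (tops now [4, 13])
11 → pile 2 (tops now [4, 11])
5 → pile 2 (tops now [4, 5])
14 → new pile 3 (tops now [4, 5, 14])
10 → pile 3 (tops now [4, 5, 10])
6 → pile 3 (tops now [4, 5, 6])
7 → new pile 4 (tops now [4, 5, 6, 7])
3 → pile 1 (tops now [3, 5, 6, 7])
8 → new pile 5 (tops now [3, 5, 6, 7, 8])
9 → new pile 6 (tops now [3, 5, 6, 7, 8, 9])
2 → pile 1 (tops now [2, 5, 6, 7, 8, 9])
1 → pile 1 (tops now [1, 5, 6, 7, 8, 9])
Six piles.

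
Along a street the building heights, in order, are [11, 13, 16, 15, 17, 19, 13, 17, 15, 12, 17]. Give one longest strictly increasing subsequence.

Patience tails give the LIS length; then backtrack through the dp parents:
11 → extends → [11]
13 → extends → [11, 13]
16 → extends → [11, 13, 16]
15 → replaces 16 → [11, 13, 15]
17 → extends → [11, 13, 15, 17]
19 → extends → [11, 13, 15, 17, 19]
13 → already a tail → [11, 13, 15, 17, 19]
17 → already a tail → [11, 13, 15, 17, 19]
15 → already a tail → [11, 13, 15, 17, 19]
12 → replaces 13 → [11, 12, 15, 17, 19]
17 → already a tail → [11, 12, 15, 17, 19]
Length 5; one witness is 11, 13, 16, 17, 19.

11, 13, 16, 17, 19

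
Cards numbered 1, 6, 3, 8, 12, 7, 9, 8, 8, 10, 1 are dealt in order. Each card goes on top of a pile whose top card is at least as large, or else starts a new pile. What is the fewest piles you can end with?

Place each on the leftmost legal pile:
1 → new pile 1 (tops now [1])
6 → new pile 2 (tops now [1, 6])
3 → pile 2 (tops now [1, 3])
8 → new pile 3 (tops now [1, 3, 8])
12 → new pile 4 (tops now [1, 3, 8, 12])
7 → pile 3 (tops now [1, 3, 7, 12])
9 → pile 4 (tops now [1, 3, 7, 9])
8 → pile 4 (tops now [1, 3, 7, 8])
8 → pile 4 (tops now [1, 3, 7, 8])
10 → new pile 5 (tops now [1, 3, 7, 8, 10])
1 → pile 1 (tops now [1, 3, 7, 8, 10])
Five piles.

5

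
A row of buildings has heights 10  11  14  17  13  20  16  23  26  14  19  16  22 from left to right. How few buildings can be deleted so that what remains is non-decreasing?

6

Fewest deletions = n − (longest non-decreasing subsequence).
Patience tails:
10 → extends → [10]
11 → extends → [10, 11]
14 → extends → [10, 11, 14]
17 → extends → [10, 11, 14, 17]
13 → replaces 14 → [10, 11, 13, 17]
20 → extends → [10, 11, 13, 17, 20]
16 → replaces 17 → [10, 11, 13, 16, 20]
23 → extends → [10, 11, 13, 16, 20, 23]
26 → extends → [10, 11, 13, 16, 20, 23, 26]
14 → replaces 16 → [10, 11, 13, 14, 20, 23, 26]
19 → replaces 20 → [10, 11, 13, 14, 19, 23, 26]
16 → replaces 19 → [10, 11, 13, 14, 16, 23, 26]
22 → replaces 23 → [10, 11, 13, 14, 16, 22, 26]
Longest non-decreasing subsequence has length 7, so deletions = 13 − 7 = 6.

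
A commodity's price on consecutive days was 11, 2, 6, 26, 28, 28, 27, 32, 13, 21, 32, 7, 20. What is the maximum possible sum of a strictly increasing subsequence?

Let S[i] be the best sum of a strictly increasing subsequence ending at i:
i:      1  2  3  4  5  6  7  8  9 10 11 12 13
a[i]:  11  2  6 26 28 28 27 32 13 21 32  7 20
S:     11  2  8 37 65 65 64 97 24 45 97 15 44
Maximum is 97 (e.g. 11 + 26 + 28 + 32).

97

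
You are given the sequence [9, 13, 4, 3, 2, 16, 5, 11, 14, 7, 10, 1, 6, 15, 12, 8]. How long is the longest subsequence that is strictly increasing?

5

Track the smallest tail for each achievable length (strict):
9 → extends → [9]
13 → extends → [9, 13]
4 → replaces 9 → [4, 13]
3 → replaces 4 → [3, 13]
2 → replaces 3 → [2, 13]
16 → extends → [2, 13, 16]
5 → replaces 13 → [2, 5, 16]
11 → replaces 16 → [2, 5, 11]
14 → extends → [2, 5, 11, 14]
7 → replaces 11 → [2, 5, 7, 14]
10 → replaces 14 → [2, 5, 7, 10]
1 → replaces 2 → [1, 5, 7, 10]
6 → replaces 7 → [1, 5, 6, 10]
15 → extends → [1, 5, 6, 10, 15]
12 → replaces 15 → [1, 5, 6, 10, 12]
8 → replaces 10 → [1, 5, 6, 8, 12]
Five tails, so the longest strictly increasing subsequence has length 5 (e.g. 4, 5, 11, 14, 15).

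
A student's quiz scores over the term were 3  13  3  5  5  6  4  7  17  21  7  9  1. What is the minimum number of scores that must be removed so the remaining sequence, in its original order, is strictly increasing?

Fewest deletions = n − (longest strictly increasing subsequence).
Patience tails:
3 → extends → [3]
13 → extends → [3, 13]
3 → already a tail → [3, 13]
5 → replaces 13 → [3, 5]
5 → already a tail → [3, 5]
6 → extends → [3, 5, 6]
4 → replaces 5 → [3, 4, 6]
7 → extends → [3, 4, 6, 7]
17 → extends → [3, 4, 6, 7, 17]
21 → extends → [3, 4, 6, 7, 17, 21]
7 → already a tail → [3, 4, 6, 7, 17, 21]
9 → replaces 17 → [3, 4, 6, 7, 9, 21]
1 → replaces 3 → [1, 4, 6, 7, 9, 21]
Longest strictly increasing subsequence has length 6, so deletions = 13 − 6 = 7.

7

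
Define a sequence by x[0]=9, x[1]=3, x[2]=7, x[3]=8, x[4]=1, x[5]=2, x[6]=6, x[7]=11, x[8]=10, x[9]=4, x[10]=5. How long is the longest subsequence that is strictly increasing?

4

Let dp[i] be the length of the longest such subsequence ending at index i:
i:      0  1  2  3  4  5  6  7  8  9 10
x[i]:   9  3  7  8  1  2  6 11 10  4  5
dp:     1  1  2  3  1  2  3  4  4  3  4
Maximum dp value is 4.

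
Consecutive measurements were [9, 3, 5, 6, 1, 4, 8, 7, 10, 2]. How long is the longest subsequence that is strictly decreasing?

4

Negate each value so 'decreasing' becomes 'increasing', then run patience tails on the negated sequence:
-9 → extends → [-9]
-3 → extends → [-9, -3]
-5 → replaces -3 → [-9, -5]
-6 → replaces -5 → [-9, -6]
-1 → extends → [-9, -6, -1]
-4 → replaces -1 → [-9, -6, -4]
-8 → replaces -6 → [-9, -8, -4]
-7 → replaces -4 → [-9, -8, -7]
-10 → replaces -9 → [-10, -8, -7]
-2 → extends → [-10, -8, -7, -2]
Four tails, so the longest strictly decreasing subsequence of the original has length 4.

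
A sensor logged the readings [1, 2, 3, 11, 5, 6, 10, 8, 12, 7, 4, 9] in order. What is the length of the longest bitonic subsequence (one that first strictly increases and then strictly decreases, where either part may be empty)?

inc[i] = longest strictly increasing subsequence ending at i; dec[i] = longest strictly decreasing subsequence starting at i:
i:      1  2  3  4  5  6  7  8  9 10 11 12
a[i]:   1  2  3 11  5  6 10  8 12  7  4  9
inc:    1  2  3  4  4  5  6  6  7  6  4  7
dec:    1  1  1  5  2  2  4  3  3  2  1  1
Best peak at i=7 (value 10): inc=6, dec=4, length 6+4−1 = 9.

9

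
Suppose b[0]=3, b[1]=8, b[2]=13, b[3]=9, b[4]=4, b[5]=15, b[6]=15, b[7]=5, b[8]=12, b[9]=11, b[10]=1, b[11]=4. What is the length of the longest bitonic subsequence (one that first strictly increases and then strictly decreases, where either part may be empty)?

7

inc[i] = longest strictly increasing subsequence ending at i; dec[i] = longest strictly decreasing subsequence starting at i:
i:      0  1  2  3  4  5  6  7  8  9 10 11
b[i]:   3  8 13  9  4 15 15  5 12 11  1  4
inc:    1  2  3  3  2  4  4  3  4  4  1  2
dec:    2  3  4  3  2  4  4  2  3  2  1  1
Best peak at i=5 (value 15): inc=4, dec=4, length 4+4−1 = 7.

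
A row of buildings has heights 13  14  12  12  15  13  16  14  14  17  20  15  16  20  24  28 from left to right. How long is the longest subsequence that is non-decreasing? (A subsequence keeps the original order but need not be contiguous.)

Track the smallest tail for each achievable length (allowing ties):
13 → extends → [13]
14 → extends → [13, 14]
12 → replaces 13 → [12, 14]
12 → replaces 14 → [12, 12]
15 → extends → [12, 12, 15]
13 → replaces 15 → [12, 12, 13]
16 → extends → [12, 12, 13, 16]
14 → replaces 16 → [12, 12, 13, 14]
14 → extends → [12, 12, 13, 14, 14]
17 → extends → [12, 12, 13, 14, 14, 17]
20 → extends → [12, 12, 13, 14, 14, 17, 20]
15 → replaces 17 → [12, 12, 13, 14, 14, 15, 20]
16 → replaces 20 → [12, 12, 13, 14, 14, 15, 16]
20 → extends → [12, 12, 13, 14, 14, 15, 16, 20]
24 → extends → [12, 12, 13, 14, 14, 15, 16, 20, 24]
28 → extends → [12, 12, 13, 14, 14, 15, 16, 20, 24, 28]
Ten tails, so the longest non-decreasing subsequence has length 10 (e.g. 12, 12, 13, 14, 14, 17, 20, 20, 24, 28).

10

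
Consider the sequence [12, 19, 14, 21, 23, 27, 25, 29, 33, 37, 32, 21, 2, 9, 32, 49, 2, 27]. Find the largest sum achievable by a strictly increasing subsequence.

Let S[i] be the best sum of a strictly increasing subsequence ending at i:
i:       1   2   3   4   5   6   7   8   9  10  11  12  13  14  15  16  17  18
a[i]:   12  19  14  21  23  27  25  29  33  37  32  21   2   9  32  49   2  27
S:      12  31  26  52  75 102 100 131 164 201 163  52   2  11 163 250   2 127
Maximum is 250 (e.g. 12 + 19 + 21 + 23 + 27 + 29 + 33 + 37 + 49).

250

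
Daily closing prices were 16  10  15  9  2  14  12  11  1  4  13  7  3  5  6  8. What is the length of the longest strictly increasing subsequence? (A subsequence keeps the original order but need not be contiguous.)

Track the smallest tail for each achievable length (strict):
16 → extends → [16]
10 → replaces 16 → [10]
15 → extends → [10, 15]
9 → replaces 10 → [9, 15]
2 → replaces 9 → [2, 15]
14 → replaces 15 → [2, 14]
12 → replaces 14 → [2, 12]
11 → replaces 12 → [2, 11]
1 → replaces 2 → [1, 11]
4 → replaces 11 → [1, 4]
13 → extends → [1, 4, 13]
7 → replaces 13 → [1, 4, 7]
3 → replaces 4 → [1, 3, 7]
5 → replaces 7 → [1, 3, 5]
6 → extends → [1, 3, 5, 6]
8 → extends → [1, 3, 5, 6, 8]
Five tails, so the longest strictly increasing subsequence has length 5 (e.g. 2, 4, 5, 6, 8).

5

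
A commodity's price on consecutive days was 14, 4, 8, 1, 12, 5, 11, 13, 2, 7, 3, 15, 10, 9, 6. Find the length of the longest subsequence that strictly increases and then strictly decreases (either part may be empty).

8

inc[i] = longest strictly increasing subsequence ending at i; dec[i] = longest strictly decreasing subsequence starting at i:
i:      1  2  3  4  5  6  7  8  9 10 11 12 13 14 15
a[i]:  14  4  8  1 12  5 11 13  2  7  3 15 10  9  6
inc:    1  1  2  1  3  2  3  4  2  3  3  5  4  4  4
dec:    6  2  3  1  5  2  4  4  1  2  1  4  3  2  1
Best peak at i=12 (value 15): inc=5, dec=4, length 5+4−1 = 8.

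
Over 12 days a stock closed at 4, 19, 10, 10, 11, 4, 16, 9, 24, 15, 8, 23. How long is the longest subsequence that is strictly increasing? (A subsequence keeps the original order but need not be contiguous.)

5

Let dp[i] be the length of the longest such subsequence ending at index i:
i:      1  2  3  4  5  6  7  8  9 10 11 12
a[i]:   4 19 10 10 11  4 16  9 24 15  8 23
dp:     1  2  2  2  3  1  4  2  5  4  2  5
Maximum dp value is 5.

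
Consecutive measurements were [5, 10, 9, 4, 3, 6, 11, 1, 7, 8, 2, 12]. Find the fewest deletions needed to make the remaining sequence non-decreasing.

7

Fewest deletions = n − (longest non-decreasing subsequence).
i:      1  2  3  4  5  6  7  8  9 10 11 12
a[i]:   5 10  9  4  3  6 11  1  7  8  2 12
dp:     1  2  2  1  1  2  3  1  3  4  2  5
max dp = 5, so deletions = 12 − 5 = 7.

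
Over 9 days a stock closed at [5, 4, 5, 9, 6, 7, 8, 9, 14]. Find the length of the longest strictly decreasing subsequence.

Let dp[i] be the longest strictly decreasing subsequence ending at i:
i:      1  2  3  4  5  6  7  8  9
a[i]:   5  4  5  9  6  7  8  9 14
dp:     1  2  1  1  2  2  2  1  1
Maximum is 2.

2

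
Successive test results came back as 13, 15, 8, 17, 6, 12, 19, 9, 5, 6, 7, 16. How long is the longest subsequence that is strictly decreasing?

4

Negate each value so 'decreasing' becomes 'increasing', then run patience tails on the negated sequence:
-13 → extends → [-13]
-15 → replaces -13 → [-15]
-8 → extends → [-15, -8]
-17 → replaces -15 → [-17, -8]
-6 → extends → [-17, -8, -6]
-12 → replaces -8 → [-17, -12, -6]
-19 → replaces -17 → [-19, -12, -6]
-9 → replaces -6 → [-19, -12, -9]
-5 → extends → [-19, -12, -9, -5]
-6 → replaces -5 → [-19, -12, -9, -6]
-7 → replaces -6 → [-19, -12, -9, -7]
-16 → replaces -12 → [-19, -16, -9, -7]
Four tails, so the longest strictly decreasing subsequence of the original has length 4.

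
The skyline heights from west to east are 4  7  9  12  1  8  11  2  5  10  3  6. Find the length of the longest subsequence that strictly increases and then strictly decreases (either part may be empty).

7

inc[i] = longest strictly increasing subsequence ending at i; dec[i] = longest strictly decreasing subsequence starting at i:
i:      1  2  3  4  5  6  7  8  9 10 11 12
a[i]:   4  7  9 12  1  8 11  2  5 10  3  6
inc:    1  2  3  4  1  3  4  2  3  4  3  4
dec:    2  3  4  4  1  3  3  1  2  2  1  1
Best peak at i=4 (value 12): inc=4, dec=4, length 4+4−1 = 7.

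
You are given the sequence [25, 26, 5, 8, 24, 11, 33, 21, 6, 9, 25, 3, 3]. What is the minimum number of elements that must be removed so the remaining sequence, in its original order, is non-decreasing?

8

Fewest deletions = n − (longest non-decreasing subsequence).
Patience tails:
25 → extends → [25]
26 → extends → [25, 26]
5 → replaces 25 → [5, 26]
8 → replaces 26 → [5, 8]
24 → extends → [5, 8, 24]
11 → replaces 24 → [5, 8, 11]
33 → extends → [5, 8, 11, 33]
21 → replaces 33 → [5, 8, 11, 21]
6 → replaces 8 → [5, 6, 11, 21]
9 → replaces 11 → [5, 6, 9, 21]
25 → extends → [5, 6, 9, 21, 25]
3 → replaces 5 → [3, 6, 9, 21, 25]
3 → replaces 6 → [3, 3, 9, 21, 25]
Longest non-decreasing subsequence has length 5, so deletions = 13 − 5 = 8.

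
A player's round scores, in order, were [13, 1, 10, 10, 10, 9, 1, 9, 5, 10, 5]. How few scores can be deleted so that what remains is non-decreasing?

Fewest deletions = n − (longest non-decreasing subsequence).
i:      1  2  3  4  5  6  7  8  9 10 11
a[i]:  13  1 10 10 10  9  1  9  5 10  5
dp:     1  1  2  3  4  2  2  3  3  5  4
max dp = 5, so deletions = 11 − 5 = 6.

6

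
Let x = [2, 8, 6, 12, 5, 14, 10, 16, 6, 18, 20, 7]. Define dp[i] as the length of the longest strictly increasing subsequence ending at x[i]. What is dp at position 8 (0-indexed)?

dp[i] = 1 + max{dp[j] : j<i, x[j]<x[i]} (or 1 if no such j):
i:      0  1  2  3  4  5  6  7  8  9 10 11
x[i]:   2  8  6 12  5 14 10 16  6 18 20  7
dp:     1  2  2  3  2  4  3  5  3  6  7  4
At index 8 the value is 3.

3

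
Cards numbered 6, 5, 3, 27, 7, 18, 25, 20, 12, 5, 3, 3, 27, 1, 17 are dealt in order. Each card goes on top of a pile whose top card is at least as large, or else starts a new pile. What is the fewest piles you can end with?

5

Place each on the leftmost legal pile:
6 → new pile 1 (tops now [6])
5 → pile 1 (tops now [5])
3 → pile 1 (tops now [3])
27 → new pile 2 (tops now [3, 27])
7 → pile 2 (tops now [3, 7])
18 → new pile 3 (tops now [3, 7, 18])
25 → new pile 4 (tops now [3, 7, 18, 25])
20 → pile 4 (tops now [3, 7, 18, 20])
12 → pile 3 (tops now [3, 7, 12, 20])
5 → pile 2 (tops now [3, 5, 12, 20])
3 → pile 1 (tops now [3, 5, 12, 20])
3 → pile 1 (tops now [3, 5, 12, 20])
27 → new pile 5 (tops now [3, 5, 12, 20, 27])
1 → pile 1 (tops now [1, 5, 12, 20, 27])
17 → pile 4 (tops now [1, 5, 12, 17, 27])
Five piles.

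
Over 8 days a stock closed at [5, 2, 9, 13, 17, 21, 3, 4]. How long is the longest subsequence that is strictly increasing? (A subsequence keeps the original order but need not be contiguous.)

Track the smallest tail for each achievable length (strict):
5 → extends → [5]
2 → replaces 5 → [2]
9 → extends → [2, 9]
13 → extends → [2, 9, 13]
17 → extends → [2, 9, 13, 17]
21 → extends → [2, 9, 13, 17, 21]
3 → replaces 9 → [2, 3, 13, 17, 21]
4 → replaces 13 → [2, 3, 4, 17, 21]
Five tails, so the longest strictly increasing subsequence has length 5 (e.g. 5, 9, 13, 17, 21).

5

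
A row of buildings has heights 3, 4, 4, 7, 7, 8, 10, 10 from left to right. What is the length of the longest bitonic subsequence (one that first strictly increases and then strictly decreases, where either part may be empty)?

5

inc[i] = longest strictly increasing subsequence ending at i; dec[i] = longest strictly decreasing subsequence starting at i:
i:      1  2  3  4  5  6  7  8
a[i]:   3  4  4  7  7  8 10 10
inc:    1  2  2  3  3  4  5  5
dec:    1  1  1  1  1  1  1  1
Best peak at i=7 (value 10): inc=5, dec=1, length 5+1−1 = 5.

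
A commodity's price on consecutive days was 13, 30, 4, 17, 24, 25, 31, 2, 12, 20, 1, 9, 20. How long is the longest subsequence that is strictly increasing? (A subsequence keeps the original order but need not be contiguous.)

Let dp[i] be the length of the longest such subsequence ending at index i:
i:      1  2  3  4  5  6  7  8  9 10 11 12 13
a[i]:  13 30  4 17 24 25 31  2 12 20  1  9 20
dp:     1  2  1  2  3  4  5  1  2  3  1  2  3
Maximum dp value is 5.

5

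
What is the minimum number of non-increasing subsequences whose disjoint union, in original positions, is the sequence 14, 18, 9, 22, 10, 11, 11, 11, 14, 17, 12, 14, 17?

Place each on the leftmost legal pile:
14 → new pile 1 (tops now [14])
18 → new pile 2 (tops now [14, 18])
9 → pile 1 (tops now [9, 18])
22 → new pile 3 (tops now [9, 18, 22])
10 → pile 2 (tops now [9, 10, 22])
11 → pile 3 (tops now [9, 10, 11])
11 → pile 3 (tops now [9, 10, 11])
11 → pile 3 (tops now [9, 10, 11])
14 → new pile 4 (tops now [9, 10, 11, 14])
17 → new pile 5 (tops now [9, 10, 11, 14, 17])
12 → pile 4 (tops now [9, 10, 11, 12, 17])
14 → pile 5 (tops now [9, 10, 11, 12, 14])
17 → new pile 6 (tops now [9, 10, 11, 12, 14, 17])
Six piles.

6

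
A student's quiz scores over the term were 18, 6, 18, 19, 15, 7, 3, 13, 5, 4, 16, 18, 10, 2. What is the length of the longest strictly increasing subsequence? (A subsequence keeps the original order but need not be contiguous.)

5

Let dp[i] be the length of the longest such subsequence ending at index i:
i:      1  2  3  4  5  6  7  8  9 10 11 12 13 14
a[i]:  18  6 18 19 15  7  3 13  5  4 16 18 10  2
dp:     1  1  2  3  2  2  1  3  2  2  4  5  3  1
Maximum dp value is 5.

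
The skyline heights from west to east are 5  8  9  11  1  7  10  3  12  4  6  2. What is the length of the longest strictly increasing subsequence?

5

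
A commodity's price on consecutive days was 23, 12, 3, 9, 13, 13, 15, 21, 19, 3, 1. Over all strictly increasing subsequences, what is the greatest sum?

Let S[i] be the best sum of a strictly increasing subsequence ending at i:
i:      1  2  3  4  5  6  7  8  9 10 11
a[i]:  23 12  3  9 13 13 15 21 19  3  1
S:     23 12  3 12 25 25 40 61 59  3  1
Maximum is 61 (e.g. 3 + 9 + 13 + 15 + 21).

61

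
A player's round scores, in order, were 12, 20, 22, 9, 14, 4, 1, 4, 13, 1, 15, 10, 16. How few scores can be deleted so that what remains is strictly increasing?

Fewest deletions = n − (longest strictly increasing subsequence).
Patience tails:
12 → extends → [12]
20 → extends → [12, 20]
22 → extends → [12, 20, 22]
9 → replaces 12 → [9, 20, 22]
14 → replaces 20 → [9, 14, 22]
4 → replaces 9 → [4, 14, 22]
1 → replaces 4 → [1, 14, 22]
4 → replaces 14 → [1, 4, 22]
13 → replaces 22 → [1, 4, 13]
1 → already a tail → [1, 4, 13]
15 → extends → [1, 4, 13, 15]
10 → replaces 13 → [1, 4, 10, 15]
16 → extends → [1, 4, 10, 15, 16]
Longest strictly increasing subsequence has length 5, so deletions = 13 − 5 = 8.

8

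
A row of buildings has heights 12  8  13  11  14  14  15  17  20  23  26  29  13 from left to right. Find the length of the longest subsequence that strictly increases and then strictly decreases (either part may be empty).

10

inc[i] = longest strictly increasing subsequence ending at i; dec[i] = longest strictly decreasing subsequence starting at i:
i:      1  2  3  4  5  6  7  8  9 10 11 12 13
a[i]:  12  8 13 11 14 14 15 17 20 23 26 29 13
inc:    1  1  2  2  3  3  4  5  6  7  8  9  3
dec:    2  1  2  1  2  2  2  2  2  2  2  2  1
Best peak at i=12 (value 29): inc=9, dec=2, length 9+2−1 = 10.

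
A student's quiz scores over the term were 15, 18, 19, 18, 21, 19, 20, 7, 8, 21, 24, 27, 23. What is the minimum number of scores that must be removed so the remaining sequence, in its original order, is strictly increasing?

Fewest deletions = n − (longest strictly increasing subsequence).
i:      1  2  3  4  5  6  7  8  9 10 11 12 13
a[i]:  15 18 19 18 21 19 20  7  8 21 24 27 23
dp:     1  2  3  2  4  3  4  1  2  5  6  7  6
max dp = 7, so deletions = 13 − 7 = 6.

6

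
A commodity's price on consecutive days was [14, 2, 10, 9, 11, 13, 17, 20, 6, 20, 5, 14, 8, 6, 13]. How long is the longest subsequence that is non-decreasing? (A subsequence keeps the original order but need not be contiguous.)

7

Track the smallest tail for each achievable length (allowing ties):
14 → extends → [14]
2 → replaces 14 → [2]
10 → extends → [2, 10]
9 → replaces 10 → [2, 9]
11 → extends → [2, 9, 11]
13 → extends → [2, 9, 11, 13]
17 → extends → [2, 9, 11, 13, 17]
20 → extends → [2, 9, 11, 13, 17, 20]
6 → replaces 9 → [2, 6, 11, 13, 17, 20]
20 → extends → [2, 6, 11, 13, 17, 20, 20]
5 → replaces 6 → [2, 5, 11, 13, 17, 20, 20]
14 → replaces 17 → [2, 5, 11, 13, 14, 20, 20]
8 → replaces 11 → [2, 5, 8, 13, 14, 20, 20]
6 → replaces 8 → [2, 5, 6, 13, 14, 20, 20]
13 → replaces 14 → [2, 5, 6, 13, 13, 20, 20]
Seven tails, so the longest non-decreasing subsequence has length 7 (e.g. 2, 10, 11, 13, 17, 20, 20).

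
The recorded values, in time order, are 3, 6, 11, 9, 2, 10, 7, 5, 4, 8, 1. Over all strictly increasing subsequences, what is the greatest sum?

Let S[i] be the best sum of a strictly increasing subsequence ending at i:
i:      1  2  3  4  5  6  7  8  9 10 11
a[i]:   3  6 11  9  2 10  7  5  4  8  1
S:      3  9 20 18  2 28 16  8  7 24  1
Maximum is 28 (e.g. 3 + 6 + 9 + 10).

28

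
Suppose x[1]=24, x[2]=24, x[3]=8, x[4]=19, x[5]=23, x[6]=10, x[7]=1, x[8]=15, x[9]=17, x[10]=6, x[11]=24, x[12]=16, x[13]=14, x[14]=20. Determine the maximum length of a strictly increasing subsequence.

5

Track the smallest tail for each achievable length (strict):
24 → extends → [24]
24 → already a tail → [24]
8 → replaces 24 → [8]
19 → extends → [8, 19]
23 → extends → [8, 19, 23]
10 → replaces 19 → [8, 10, 23]
1 → replaces 8 → [1, 10, 23]
15 → replaces 23 → [1, 10, 15]
17 → extends → [1, 10, 15, 17]
6 → replaces 10 → [1, 6, 15, 17]
24 → extends → [1, 6, 15, 17, 24]
16 → replaces 17 → [1, 6, 15, 16, 24]
14 → replaces 15 → [1, 6, 14, 16, 24]
20 → replaces 24 → [1, 6, 14, 16, 20]
Five tails, so the longest strictly increasing subsequence has length 5 (e.g. 8, 10, 15, 17, 24).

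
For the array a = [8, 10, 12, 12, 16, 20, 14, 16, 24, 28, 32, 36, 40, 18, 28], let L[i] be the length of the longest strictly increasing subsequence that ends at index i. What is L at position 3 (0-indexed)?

dp[i] = 1 + max{dp[j] : j<i, a[j]<a[i]} (or 1 if no such j):
i:      0  1  2  3  4  5  6  7  8  9 10 11 12 13 14
a[i]:   8 10 12 12 16 20 14 16 24 28 32 36 40 18 28
dp:     1  2  3  3  4  5  4  5  6  7  8  9 10  6  7
At index 3 the value is 3.

3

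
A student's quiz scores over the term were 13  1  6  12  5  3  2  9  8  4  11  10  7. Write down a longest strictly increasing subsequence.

Patience tails give the LIS length; then backtrack through the dp parents:
13 → extends → [13]
1 → replaces 13 → [1]
6 → extends → [1, 6]
12 → extends → [1, 6, 12]
5 → replaces 6 → [1, 5, 12]
3 → replaces 5 → [1, 3, 12]
2 → replaces 3 → [1, 2, 12]
9 → replaces 12 → [1, 2, 9]
8 → replaces 9 → [1, 2, 8]
4 → replaces 8 → [1, 2, 4]
11 → extends → [1, 2, 4, 11]
10 → replaces 11 → [1, 2, 4, 10]
7 → replaces 10 → [1, 2, 4, 7]
Length 4; one witness is 1, 6, 9, 11.

1, 6, 9, 11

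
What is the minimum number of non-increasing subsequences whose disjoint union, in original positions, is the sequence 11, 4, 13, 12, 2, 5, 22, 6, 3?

3

Place each on the leftmost legal pile:
11 → new pile 1 (tops now [11])
4 → pile 1 (tops now [4])
13 → new pile 2 (tops now [4, 13])
12 → pile 2 (tops now [4, 12])
2 → pile 1 (tops now [2, 12])
5 → pile 2 (tops now [2, 5])
22 → new pile 3 (tops now [2, 5, 22])
6 → pile 3 (tops now [2, 5, 6])
3 → pile 2 (tops now [2, 3, 6])
Three piles.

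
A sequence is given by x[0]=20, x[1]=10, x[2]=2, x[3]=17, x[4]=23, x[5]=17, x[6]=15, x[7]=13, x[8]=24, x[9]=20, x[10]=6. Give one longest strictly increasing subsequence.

10, 17, 23, 24

Patience tails give the LIS length; then backtrack through the dp parents:
20 → extends → [20]
10 → replaces 20 → [10]
2 → replaces 10 → [2]
17 → extends → [2, 17]
23 → extends → [2, 17, 23]
17 → already a tail → [2, 17, 23]
15 → replaces 17 → [2, 15, 23]
13 → replaces 15 → [2, 13, 23]
24 → extends → [2, 13, 23, 24]
20 → replaces 23 → [2, 13, 20, 24]
6 → replaces 13 → [2, 6, 20, 24]
Length 4; one witness is 10, 17, 23, 24.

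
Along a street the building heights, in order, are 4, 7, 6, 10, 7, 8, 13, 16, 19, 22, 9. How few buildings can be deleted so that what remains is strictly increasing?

3

Fewest deletions = n − (longest strictly increasing subsequence).
Patience tails:
4 → extends → [4]
7 → extends → [4, 7]
6 → replaces 7 → [4, 6]
10 → extends → [4, 6, 10]
7 → replaces 10 → [4, 6, 7]
8 → extends → [4, 6, 7, 8]
13 → extends → [4, 6, 7, 8, 13]
16 → extends → [4, 6, 7, 8, 13, 16]
19 → extends → [4, 6, 7, 8, 13, 16, 19]
22 → extends → [4, 6, 7, 8, 13, 16, 19, 22]
9 → replaces 13 → [4, 6, 7, 8, 9, 16, 19, 22]
Longest strictly increasing subsequence has length 8, so deletions = 11 − 8 = 3.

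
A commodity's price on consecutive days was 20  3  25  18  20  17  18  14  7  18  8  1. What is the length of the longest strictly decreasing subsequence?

Let dp[i] be the longest strictly decreasing subsequence ending at i:
i:      1  2  3  4  5  6  7  8  9 10 11 12
a[i]:  20  3 25 18 20 17 18 14  7 18  8  1
dp:     1  2  1  2  2  3  3  4  5  3  5  6
Maximum is 6.

6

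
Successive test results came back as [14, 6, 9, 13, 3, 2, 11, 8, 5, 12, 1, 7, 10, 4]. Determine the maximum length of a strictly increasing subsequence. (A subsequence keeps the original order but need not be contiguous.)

4

Let dp[i] be the length of the longest such subsequence ending at index i:
i:      1  2  3  4  5  6  7  8  9 10 11 12 13 14
a[i]:  14  6  9 13  3  2 11  8  5 12  1  7 10  4
dp:     1  1  2  3  1  1  3  2  2  4  1  3  4  2
Maximum dp value is 4.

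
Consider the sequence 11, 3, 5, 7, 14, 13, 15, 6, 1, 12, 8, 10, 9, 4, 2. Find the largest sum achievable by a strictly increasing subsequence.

Let S[i] be the best sum of a strictly increasing subsequence ending at i:
i:      1  2  3  4  5  6  7  8  9 10 11 12 13 14 15
a[i]:  11  3  5  7 14 13 15  6  1 12  8 10  9  4  2
S:     11  3  8 15 29 28 44 14  1 27 23 33 32  7  3
Maximum is 44 (e.g. 3 + 5 + 7 + 14 + 15).

44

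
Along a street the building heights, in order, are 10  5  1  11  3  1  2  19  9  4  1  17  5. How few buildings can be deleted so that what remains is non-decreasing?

Fewest deletions = n − (longest non-decreasing subsequence).
Patience tails:
10 → extends → [10]
5 → replaces 10 → [5]
1 → replaces 5 → [1]
11 → extends → [1, 11]
3 → replaces 11 → [1, 3]
1 → replaces 3 → [1, 1]
2 → extends → [1, 1, 2]
19 → extends → [1, 1, 2, 19]
9 → replaces 19 → [1, 1, 2, 9]
4 → replaces 9 → [1, 1, 2, 4]
1 → replaces 2 → [1, 1, 1, 4]
17 → extends → [1, 1, 1, 4, 17]
5 → replaces 17 → [1, 1, 1, 4, 5]
Longest non-decreasing subsequence has length 5, so deletions = 13 − 5 = 8.

8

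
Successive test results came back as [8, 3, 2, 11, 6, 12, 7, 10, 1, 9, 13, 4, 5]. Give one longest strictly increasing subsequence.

3, 6, 7, 10, 13

Patience tails give the LIS length; then backtrack through the dp parents:
8 → extends → [8]
3 → replaces 8 → [3]
2 → replaces 3 → [2]
11 → extends → [2, 11]
6 → replaces 11 → [2, 6]
12 → extends → [2, 6, 12]
7 → replaces 12 → [2, 6, 7]
10 → extends → [2, 6, 7, 10]
1 → replaces 2 → [1, 6, 7, 10]
9 → replaces 10 → [1, 6, 7, 9]
13 → extends → [1, 6, 7, 9, 13]
4 → replaces 6 → [1, 4, 7, 9, 13]
5 → replaces 7 → [1, 4, 5, 9, 13]
Length 5; one witness is 3, 6, 7, 10, 13.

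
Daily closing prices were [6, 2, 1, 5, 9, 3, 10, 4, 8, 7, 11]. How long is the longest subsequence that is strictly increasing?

5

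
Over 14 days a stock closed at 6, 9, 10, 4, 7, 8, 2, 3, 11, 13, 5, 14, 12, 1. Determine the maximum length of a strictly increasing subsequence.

Let dp[i] be the length of the longest such subsequence ending at index i:
i:      1  2  3  4  5  6  7  8  9 10 11 12 13 14
a[i]:   6  9 10  4  7  8  2  3 11 13  5 14 12  1
dp:     1  2  3  1  2  3  1  2  4  5  3  6  5  1
Maximum dp value is 6.

6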